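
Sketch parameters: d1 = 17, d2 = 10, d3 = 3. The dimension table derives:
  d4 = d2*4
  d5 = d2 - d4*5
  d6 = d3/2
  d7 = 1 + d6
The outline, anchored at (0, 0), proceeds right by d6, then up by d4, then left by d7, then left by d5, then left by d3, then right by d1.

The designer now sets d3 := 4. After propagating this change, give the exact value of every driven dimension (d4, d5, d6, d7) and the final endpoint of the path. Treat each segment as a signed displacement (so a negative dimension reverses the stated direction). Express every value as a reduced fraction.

Apply edit: d3 := 4
  d4 = d2*4 = 40
  d5 = d2 - d4*5 = -190
  d6 = d3/2 = 2
  d7 = 1 + d6 = 3
Walk from origin (0, 0):
  seg 1: right by d6 = 2 → (2, 0)
  seg 2: up by d4 = 40 → (2, 40)
  seg 3: left by d7 = 3 → (-1, 40)
  seg 4: left by d5 = -190 → (189, 40)
  seg 5: left by d3 = 4 → (185, 40)
  seg 6: right by d1 = 17 → (202, 40)

d4 = 40
d5 = -190
d6 = 2
d7 = 3
endpoint = (202, 40)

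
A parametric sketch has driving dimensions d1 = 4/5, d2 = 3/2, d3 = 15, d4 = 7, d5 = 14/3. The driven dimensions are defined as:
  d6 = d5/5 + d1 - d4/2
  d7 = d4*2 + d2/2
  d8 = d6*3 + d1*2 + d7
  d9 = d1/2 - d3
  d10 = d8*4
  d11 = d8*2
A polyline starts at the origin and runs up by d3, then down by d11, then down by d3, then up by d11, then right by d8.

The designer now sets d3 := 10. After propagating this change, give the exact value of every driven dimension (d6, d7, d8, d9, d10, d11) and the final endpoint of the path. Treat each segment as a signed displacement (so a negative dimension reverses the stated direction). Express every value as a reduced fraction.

Apply edit: d3 := 10
  d6 = d5/5 + d1 - d4/2 = -53/30
  d7 = d4*2 + d2/2 = 59/4
  d8 = d6*3 + d1*2 + d7 = 221/20
  d9 = d1/2 - d3 = -48/5
  d10 = d8*4 = 221/5
  d11 = d8*2 = 221/10
Walk from origin (0, 0):
  seg 1: up by d3 = 10 → (0, 10)
  seg 2: down by d11 = 221/10 → (0, -121/10)
  seg 3: down by d3 = 10 → (0, -221/10)
  seg 4: up by d11 = 221/10 → (0, 0)
  seg 5: right by d8 = 221/20 → (221/20, 0)

d6 = -53/30
d7 = 59/4
d8 = 221/20
d9 = -48/5
d10 = 221/5
d11 = 221/10
endpoint = (221/20, 0)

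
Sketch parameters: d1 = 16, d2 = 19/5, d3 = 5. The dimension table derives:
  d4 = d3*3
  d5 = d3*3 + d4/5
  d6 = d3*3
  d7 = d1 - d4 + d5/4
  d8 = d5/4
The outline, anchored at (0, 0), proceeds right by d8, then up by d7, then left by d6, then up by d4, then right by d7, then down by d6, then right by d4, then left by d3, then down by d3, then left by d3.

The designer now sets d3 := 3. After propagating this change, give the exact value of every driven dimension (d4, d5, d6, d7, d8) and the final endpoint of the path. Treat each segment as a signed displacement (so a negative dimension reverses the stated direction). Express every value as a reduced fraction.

Apply edit: d3 := 3
  d4 = d3*3 = 9
  d5 = d3*3 + d4/5 = 54/5
  d6 = d3*3 = 9
  d7 = d1 - d4 + d5/4 = 97/10
  d8 = d5/4 = 27/10
Walk from origin (0, 0):
  seg 1: right by d8 = 27/10 → (27/10, 0)
  seg 2: up by d7 = 97/10 → (27/10, 97/10)
  seg 3: left by d6 = 9 → (-63/10, 97/10)
  seg 4: up by d4 = 9 → (-63/10, 187/10)
  seg 5: right by d7 = 97/10 → (17/5, 187/10)
  seg 6: down by d6 = 9 → (17/5, 97/10)
  seg 7: right by d4 = 9 → (62/5, 97/10)
  seg 8: left by d3 = 3 → (47/5, 97/10)
  seg 9: down by d3 = 3 → (47/5, 67/10)
  seg 10: left by d3 = 3 → (32/5, 67/10)

d4 = 9
d5 = 54/5
d6 = 9
d7 = 97/10
d8 = 27/10
endpoint = (32/5, 67/10)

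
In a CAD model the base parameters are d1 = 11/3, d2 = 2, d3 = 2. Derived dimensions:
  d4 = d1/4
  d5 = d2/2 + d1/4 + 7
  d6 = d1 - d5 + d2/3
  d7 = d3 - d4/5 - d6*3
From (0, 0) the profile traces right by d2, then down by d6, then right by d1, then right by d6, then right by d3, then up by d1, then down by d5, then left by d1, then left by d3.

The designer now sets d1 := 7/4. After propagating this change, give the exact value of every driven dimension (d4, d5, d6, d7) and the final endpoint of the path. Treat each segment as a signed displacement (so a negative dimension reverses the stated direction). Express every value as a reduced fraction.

Apply edit: d1 := 7/4
  d4 = d1/4 = 7/16
  d5 = d2/2 + d1/4 + 7 = 135/16
  d6 = d1 - d5 + d2/3 = -289/48
  d7 = d3 - d4/5 - d6*3 = 799/40
Walk from origin (0, 0):
  seg 1: right by d2 = 2 → (2, 0)
  seg 2: down by d6 = -289/48 → (2, 289/48)
  seg 3: right by d1 = 7/4 → (15/4, 289/48)
  seg 4: right by d6 = -289/48 → (-109/48, 289/48)
  seg 5: right by d3 = 2 → (-13/48, 289/48)
  seg 6: up by d1 = 7/4 → (-13/48, 373/48)
  seg 7: down by d5 = 135/16 → (-13/48, -2/3)
  seg 8: left by d1 = 7/4 → (-97/48, -2/3)
  seg 9: left by d3 = 2 → (-193/48, -2/3)

d4 = 7/16
d5 = 135/16
d6 = -289/48
d7 = 799/40
endpoint = (-193/48, -2/3)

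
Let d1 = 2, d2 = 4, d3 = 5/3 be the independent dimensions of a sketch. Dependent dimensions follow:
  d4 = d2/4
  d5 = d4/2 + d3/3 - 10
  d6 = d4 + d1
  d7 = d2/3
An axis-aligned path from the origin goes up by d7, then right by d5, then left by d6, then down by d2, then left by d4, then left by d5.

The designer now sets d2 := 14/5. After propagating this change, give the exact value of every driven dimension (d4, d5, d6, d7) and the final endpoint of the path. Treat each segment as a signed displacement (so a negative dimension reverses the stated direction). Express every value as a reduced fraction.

d4 = 7/10
d5 = -1637/180
d6 = 27/10
d7 = 14/15
endpoint = (-17/5, -28/15)

Apply edit: d2 := 14/5
  d4 = d2/4 = 7/10
  d5 = d4/2 + d3/3 - 10 = -1637/180
  d6 = d4 + d1 = 27/10
  d7 = d2/3 = 14/15
Walk from origin (0, 0):
  seg 1: up by d7 = 14/15 → (0, 14/15)
  seg 2: right by d5 = -1637/180 → (-1637/180, 14/15)
  seg 3: left by d6 = 27/10 → (-2123/180, 14/15)
  seg 4: down by d2 = 14/5 → (-2123/180, -28/15)
  seg 5: left by d4 = 7/10 → (-2249/180, -28/15)
  seg 6: left by d5 = -1637/180 → (-17/5, -28/15)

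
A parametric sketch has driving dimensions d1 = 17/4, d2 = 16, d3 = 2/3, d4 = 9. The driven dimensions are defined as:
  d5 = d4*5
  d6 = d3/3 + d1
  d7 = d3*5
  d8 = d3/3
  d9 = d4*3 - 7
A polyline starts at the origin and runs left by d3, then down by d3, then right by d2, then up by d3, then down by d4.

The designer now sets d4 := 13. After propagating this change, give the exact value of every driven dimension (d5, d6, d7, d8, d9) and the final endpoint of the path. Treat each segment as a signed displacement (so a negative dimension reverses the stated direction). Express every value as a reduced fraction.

Apply edit: d4 := 13
  d5 = d4*5 = 65
  d6 = d3/3 + d1 = 161/36
  d7 = d3*5 = 10/3
  d8 = d3/3 = 2/9
  d9 = d4*3 - 7 = 32
Walk from origin (0, 0):
  seg 1: left by d3 = 2/3 → (-2/3, 0)
  seg 2: down by d3 = 2/3 → (-2/3, -2/3)
  seg 3: right by d2 = 16 → (46/3, -2/3)
  seg 4: up by d3 = 2/3 → (46/3, 0)
  seg 5: down by d4 = 13 → (46/3, -13)

d5 = 65
d6 = 161/36
d7 = 10/3
d8 = 2/9
d9 = 32
endpoint = (46/3, -13)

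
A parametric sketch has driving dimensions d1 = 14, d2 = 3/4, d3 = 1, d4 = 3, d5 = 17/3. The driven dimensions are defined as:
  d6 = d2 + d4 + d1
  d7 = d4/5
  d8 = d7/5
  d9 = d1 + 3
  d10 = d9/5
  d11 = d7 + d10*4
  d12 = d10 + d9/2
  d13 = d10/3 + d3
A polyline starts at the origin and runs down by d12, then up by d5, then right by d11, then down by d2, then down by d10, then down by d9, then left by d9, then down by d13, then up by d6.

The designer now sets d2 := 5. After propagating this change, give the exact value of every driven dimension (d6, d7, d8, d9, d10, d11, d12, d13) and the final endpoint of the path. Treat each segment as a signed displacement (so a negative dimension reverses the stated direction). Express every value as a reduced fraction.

d6 = 22
d7 = 3/5
d8 = 3/25
d9 = 17
d10 = 17/5
d11 = 71/5
d12 = 119/10
d13 = 32/15
endpoint = (-14/5, -353/30)

Apply edit: d2 := 5
  d6 = d2 + d4 + d1 = 22
  d7 = d4/5 = 3/5
  d8 = d7/5 = 3/25
  d9 = d1 + 3 = 17
  d10 = d9/5 = 17/5
  d11 = d7 + d10*4 = 71/5
  d12 = d10 + d9/2 = 119/10
  d13 = d10/3 + d3 = 32/15
Walk from origin (0, 0):
  seg 1: down by d12 = 119/10 → (0, -119/10)
  seg 2: up by d5 = 17/3 → (0, -187/30)
  seg 3: right by d11 = 71/5 → (71/5, -187/30)
  seg 4: down by d2 = 5 → (71/5, -337/30)
  seg 5: down by d10 = 17/5 → (71/5, -439/30)
  seg 6: down by d9 = 17 → (71/5, -949/30)
  seg 7: left by d9 = 17 → (-14/5, -949/30)
  seg 8: down by d13 = 32/15 → (-14/5, -1013/30)
  seg 9: up by d6 = 22 → (-14/5, -353/30)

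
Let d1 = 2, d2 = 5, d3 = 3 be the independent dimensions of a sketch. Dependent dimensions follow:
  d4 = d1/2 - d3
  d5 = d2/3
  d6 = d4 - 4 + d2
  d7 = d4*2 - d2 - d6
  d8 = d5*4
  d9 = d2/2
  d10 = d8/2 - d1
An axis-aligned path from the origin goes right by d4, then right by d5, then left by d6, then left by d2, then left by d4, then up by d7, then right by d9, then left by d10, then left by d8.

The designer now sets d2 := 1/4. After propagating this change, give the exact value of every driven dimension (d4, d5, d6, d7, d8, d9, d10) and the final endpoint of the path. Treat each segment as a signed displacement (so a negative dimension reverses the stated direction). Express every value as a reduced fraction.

d4 = -2
d5 = 1/12
d6 = -23/4
d7 = 3/2
d8 = 1/3
d9 = 1/8
d10 = -11/6
endpoint = (173/24, 3/2)

Apply edit: d2 := 1/4
  d4 = d1/2 - d3 = -2
  d5 = d2/3 = 1/12
  d6 = d4 - 4 + d2 = -23/4
  d7 = d4*2 - d2 - d6 = 3/2
  d8 = d5*4 = 1/3
  d9 = d2/2 = 1/8
  d10 = d8/2 - d1 = -11/6
Walk from origin (0, 0):
  seg 1: right by d4 = -2 → (-2, 0)
  seg 2: right by d5 = 1/12 → (-23/12, 0)
  seg 3: left by d6 = -23/4 → (23/6, 0)
  seg 4: left by d2 = 1/4 → (43/12, 0)
  seg 5: left by d4 = -2 → (67/12, 0)
  seg 6: up by d7 = 3/2 → (67/12, 3/2)
  seg 7: right by d9 = 1/8 → (137/24, 3/2)
  seg 8: left by d10 = -11/6 → (181/24, 3/2)
  seg 9: left by d8 = 1/3 → (173/24, 3/2)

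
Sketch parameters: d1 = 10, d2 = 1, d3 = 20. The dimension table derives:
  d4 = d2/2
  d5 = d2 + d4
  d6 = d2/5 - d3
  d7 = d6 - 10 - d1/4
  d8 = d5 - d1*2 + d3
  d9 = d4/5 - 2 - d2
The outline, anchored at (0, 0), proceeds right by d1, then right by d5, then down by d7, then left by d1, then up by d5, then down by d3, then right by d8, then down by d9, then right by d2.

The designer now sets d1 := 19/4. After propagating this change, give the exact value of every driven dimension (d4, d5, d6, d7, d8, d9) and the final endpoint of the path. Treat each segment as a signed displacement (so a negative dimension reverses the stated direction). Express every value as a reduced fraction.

Apply edit: d1 := 19/4
  d4 = d2/2 = 1/2
  d5 = d2 + d4 = 3/2
  d6 = d2/5 - d3 = -99/5
  d7 = d6 - 10 - d1/4 = -2479/80
  d8 = d5 - d1*2 + d3 = 12
  d9 = d4/5 - 2 - d2 = -29/10
Walk from origin (0, 0):
  seg 1: right by d1 = 19/4 → (19/4, 0)
  seg 2: right by d5 = 3/2 → (25/4, 0)
  seg 3: down by d7 = -2479/80 → (25/4, 2479/80)
  seg 4: left by d1 = 19/4 → (3/2, 2479/80)
  seg 5: up by d5 = 3/2 → (3/2, 2599/80)
  seg 6: down by d3 = 20 → (3/2, 999/80)
  seg 7: right by d8 = 12 → (27/2, 999/80)
  seg 8: down by d9 = -29/10 → (27/2, 1231/80)
  seg 9: right by d2 = 1 → (29/2, 1231/80)

d4 = 1/2
d5 = 3/2
d6 = -99/5
d7 = -2479/80
d8 = 12
d9 = -29/10
endpoint = (29/2, 1231/80)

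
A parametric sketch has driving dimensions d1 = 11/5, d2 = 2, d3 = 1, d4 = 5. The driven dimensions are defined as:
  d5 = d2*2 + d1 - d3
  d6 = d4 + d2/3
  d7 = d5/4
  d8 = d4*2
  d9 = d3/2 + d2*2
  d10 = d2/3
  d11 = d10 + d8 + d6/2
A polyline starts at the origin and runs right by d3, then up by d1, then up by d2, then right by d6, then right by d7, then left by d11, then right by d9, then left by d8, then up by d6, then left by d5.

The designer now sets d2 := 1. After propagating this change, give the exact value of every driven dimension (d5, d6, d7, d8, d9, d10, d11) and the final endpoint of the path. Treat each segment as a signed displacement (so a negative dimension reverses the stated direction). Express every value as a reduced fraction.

Apply edit: d2 := 1
  d5 = d2*2 + d1 - d3 = 16/5
  d6 = d4 + d2/3 = 16/3
  d7 = d5/4 = 4/5
  d8 = d4*2 = 10
  d9 = d3/2 + d2*2 = 5/2
  d10 = d2/3 = 1/3
  d11 = d10 + d8 + d6/2 = 13
Walk from origin (0, 0):
  seg 1: right by d3 = 1 → (1, 0)
  seg 2: up by d1 = 11/5 → (1, 11/5)
  seg 3: up by d2 = 1 → (1, 16/5)
  seg 4: right by d6 = 16/3 → (19/3, 16/5)
  seg 5: right by d7 = 4/5 → (107/15, 16/5)
  seg 6: left by d11 = 13 → (-88/15, 16/5)
  seg 7: right by d9 = 5/2 → (-101/30, 16/5)
  seg 8: left by d8 = 10 → (-401/30, 16/5)
  seg 9: up by d6 = 16/3 → (-401/30, 128/15)
  seg 10: left by d5 = 16/5 → (-497/30, 128/15)

d5 = 16/5
d6 = 16/3
d7 = 4/5
d8 = 10
d9 = 5/2
d10 = 1/3
d11 = 13
endpoint = (-497/30, 128/15)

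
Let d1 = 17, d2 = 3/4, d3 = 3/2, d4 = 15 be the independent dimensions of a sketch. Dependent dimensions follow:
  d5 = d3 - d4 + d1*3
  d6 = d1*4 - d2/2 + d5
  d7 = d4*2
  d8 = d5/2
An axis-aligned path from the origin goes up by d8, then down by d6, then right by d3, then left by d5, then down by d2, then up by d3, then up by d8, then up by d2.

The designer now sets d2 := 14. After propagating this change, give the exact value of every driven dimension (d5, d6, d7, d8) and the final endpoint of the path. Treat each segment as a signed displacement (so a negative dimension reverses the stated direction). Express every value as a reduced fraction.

Apply edit: d2 := 14
  d5 = d3 - d4 + d1*3 = 75/2
  d6 = d1*4 - d2/2 + d5 = 197/2
  d7 = d4*2 = 30
  d8 = d5/2 = 75/4
Walk from origin (0, 0):
  seg 1: up by d8 = 75/4 → (0, 75/4)
  seg 2: down by d6 = 197/2 → (0, -319/4)
  seg 3: right by d3 = 3/2 → (3/2, -319/4)
  seg 4: left by d5 = 75/2 → (-36, -319/4)
  seg 5: down by d2 = 14 → (-36, -375/4)
  seg 6: up by d3 = 3/2 → (-36, -369/4)
  seg 7: up by d8 = 75/4 → (-36, -147/2)
  seg 8: up by d2 = 14 → (-36, -119/2)

d5 = 75/2
d6 = 197/2
d7 = 30
d8 = 75/4
endpoint = (-36, -119/2)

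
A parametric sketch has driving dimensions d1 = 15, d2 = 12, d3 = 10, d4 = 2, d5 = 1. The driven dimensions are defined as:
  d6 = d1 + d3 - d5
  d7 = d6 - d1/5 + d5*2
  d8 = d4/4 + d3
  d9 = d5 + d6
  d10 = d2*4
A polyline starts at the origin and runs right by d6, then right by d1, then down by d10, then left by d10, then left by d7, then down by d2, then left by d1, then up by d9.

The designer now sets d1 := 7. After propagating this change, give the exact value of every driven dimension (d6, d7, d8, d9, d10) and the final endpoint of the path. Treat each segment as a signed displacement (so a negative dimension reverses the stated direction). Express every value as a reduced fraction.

Apply edit: d1 := 7
  d6 = d1 + d3 - d5 = 16
  d7 = d6 - d1/5 + d5*2 = 83/5
  d8 = d4/4 + d3 = 21/2
  d9 = d5 + d6 = 17
  d10 = d2*4 = 48
Walk from origin (0, 0):
  seg 1: right by d6 = 16 → (16, 0)
  seg 2: right by d1 = 7 → (23, 0)
  seg 3: down by d10 = 48 → (23, -48)
  seg 4: left by d10 = 48 → (-25, -48)
  seg 5: left by d7 = 83/5 → (-208/5, -48)
  seg 6: down by d2 = 12 → (-208/5, -60)
  seg 7: left by d1 = 7 → (-243/5, -60)
  seg 8: up by d9 = 17 → (-243/5, -43)

d6 = 16
d7 = 83/5
d8 = 21/2
d9 = 17
d10 = 48
endpoint = (-243/5, -43)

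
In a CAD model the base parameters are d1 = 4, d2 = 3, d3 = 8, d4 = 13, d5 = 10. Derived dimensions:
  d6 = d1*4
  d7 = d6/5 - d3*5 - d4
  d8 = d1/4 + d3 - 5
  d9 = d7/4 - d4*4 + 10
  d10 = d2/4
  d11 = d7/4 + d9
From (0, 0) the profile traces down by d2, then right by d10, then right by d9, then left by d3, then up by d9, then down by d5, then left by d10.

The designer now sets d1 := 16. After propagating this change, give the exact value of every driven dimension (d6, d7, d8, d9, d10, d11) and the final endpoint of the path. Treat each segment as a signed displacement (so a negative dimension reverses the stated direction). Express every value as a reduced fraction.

d6 = 64
d7 = -201/5
d8 = 7
d9 = -1041/20
d10 = 3/4
d11 = -621/10
endpoint = (-1201/20, -1301/20)

Apply edit: d1 := 16
  d6 = d1*4 = 64
  d7 = d6/5 - d3*5 - d4 = -201/5
  d8 = d1/4 + d3 - 5 = 7
  d9 = d7/4 - d4*4 + 10 = -1041/20
  d10 = d2/4 = 3/4
  d11 = d7/4 + d9 = -621/10
Walk from origin (0, 0):
  seg 1: down by d2 = 3 → (0, -3)
  seg 2: right by d10 = 3/4 → (3/4, -3)
  seg 3: right by d9 = -1041/20 → (-513/10, -3)
  seg 4: left by d3 = 8 → (-593/10, -3)
  seg 5: up by d9 = -1041/20 → (-593/10, -1101/20)
  seg 6: down by d5 = 10 → (-593/10, -1301/20)
  seg 7: left by d10 = 3/4 → (-1201/20, -1301/20)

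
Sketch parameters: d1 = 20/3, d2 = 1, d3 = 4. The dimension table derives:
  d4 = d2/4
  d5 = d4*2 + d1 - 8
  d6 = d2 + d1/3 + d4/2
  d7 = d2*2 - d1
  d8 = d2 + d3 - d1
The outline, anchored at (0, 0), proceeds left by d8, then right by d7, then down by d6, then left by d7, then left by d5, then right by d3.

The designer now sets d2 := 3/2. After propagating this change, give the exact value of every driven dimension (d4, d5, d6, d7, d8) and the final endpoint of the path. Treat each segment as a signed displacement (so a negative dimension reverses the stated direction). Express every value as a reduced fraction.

Apply edit: d2 := 3/2
  d4 = d2/4 = 3/8
  d5 = d4*2 + d1 - 8 = -7/12
  d6 = d2 + d1/3 + d4/2 = 563/144
  d7 = d2*2 - d1 = -11/3
  d8 = d2 + d3 - d1 = -7/6
Walk from origin (0, 0):
  seg 1: left by d8 = -7/6 → (7/6, 0)
  seg 2: right by d7 = -11/3 → (-5/2, 0)
  seg 3: down by d6 = 563/144 → (-5/2, -563/144)
  seg 4: left by d7 = -11/3 → (7/6, -563/144)
  seg 5: left by d5 = -7/12 → (7/4, -563/144)
  seg 6: right by d3 = 4 → (23/4, -563/144)

d4 = 3/8
d5 = -7/12
d6 = 563/144
d7 = -11/3
d8 = -7/6
endpoint = (23/4, -563/144)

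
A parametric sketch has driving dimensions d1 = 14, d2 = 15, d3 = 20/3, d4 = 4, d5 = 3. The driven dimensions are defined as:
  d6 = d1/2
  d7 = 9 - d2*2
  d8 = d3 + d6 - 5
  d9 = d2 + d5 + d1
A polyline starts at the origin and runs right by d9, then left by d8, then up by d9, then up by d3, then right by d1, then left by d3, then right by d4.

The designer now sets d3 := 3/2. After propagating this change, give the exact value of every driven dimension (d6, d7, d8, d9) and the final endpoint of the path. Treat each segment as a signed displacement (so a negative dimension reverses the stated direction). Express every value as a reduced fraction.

d6 = 7
d7 = -21
d8 = 7/2
d9 = 32
endpoint = (45, 67/2)

Apply edit: d3 := 3/2
  d6 = d1/2 = 7
  d7 = 9 - d2*2 = -21
  d8 = d3 + d6 - 5 = 7/2
  d9 = d2 + d5 + d1 = 32
Walk from origin (0, 0):
  seg 1: right by d9 = 32 → (32, 0)
  seg 2: left by d8 = 7/2 → (57/2, 0)
  seg 3: up by d9 = 32 → (57/2, 32)
  seg 4: up by d3 = 3/2 → (57/2, 67/2)
  seg 5: right by d1 = 14 → (85/2, 67/2)
  seg 6: left by d3 = 3/2 → (41, 67/2)
  seg 7: right by d4 = 4 → (45, 67/2)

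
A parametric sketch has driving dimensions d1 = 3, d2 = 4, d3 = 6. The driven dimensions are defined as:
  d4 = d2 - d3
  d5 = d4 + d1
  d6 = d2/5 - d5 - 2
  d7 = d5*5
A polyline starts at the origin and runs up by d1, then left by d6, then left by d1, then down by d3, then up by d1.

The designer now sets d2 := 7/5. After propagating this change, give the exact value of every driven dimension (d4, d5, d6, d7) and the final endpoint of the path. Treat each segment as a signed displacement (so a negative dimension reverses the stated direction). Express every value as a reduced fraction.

d4 = -23/5
d5 = -8/5
d6 = -3/25
d7 = -8
endpoint = (-72/25, 0)

Apply edit: d2 := 7/5
  d4 = d2 - d3 = -23/5
  d5 = d4 + d1 = -8/5
  d6 = d2/5 - d5 - 2 = -3/25
  d7 = d5*5 = -8
Walk from origin (0, 0):
  seg 1: up by d1 = 3 → (0, 3)
  seg 2: left by d6 = -3/25 → (3/25, 3)
  seg 3: left by d1 = 3 → (-72/25, 3)
  seg 4: down by d3 = 6 → (-72/25, -3)
  seg 5: up by d1 = 3 → (-72/25, 0)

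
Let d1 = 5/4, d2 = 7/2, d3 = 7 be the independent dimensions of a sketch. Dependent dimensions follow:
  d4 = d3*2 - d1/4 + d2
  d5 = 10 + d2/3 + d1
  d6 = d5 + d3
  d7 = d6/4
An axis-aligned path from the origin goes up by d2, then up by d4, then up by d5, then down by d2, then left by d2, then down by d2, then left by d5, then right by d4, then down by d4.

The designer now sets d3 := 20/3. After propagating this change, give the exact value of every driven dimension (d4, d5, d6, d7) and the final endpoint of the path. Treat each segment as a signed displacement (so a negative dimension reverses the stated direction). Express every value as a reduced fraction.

d4 = 793/48
d5 = 149/12
d6 = 229/12
d7 = 229/48
endpoint = (29/48, 107/12)

Apply edit: d3 := 20/3
  d4 = d3*2 - d1/4 + d2 = 793/48
  d5 = 10 + d2/3 + d1 = 149/12
  d6 = d5 + d3 = 229/12
  d7 = d6/4 = 229/48
Walk from origin (0, 0):
  seg 1: up by d2 = 7/2 → (0, 7/2)
  seg 2: up by d4 = 793/48 → (0, 961/48)
  seg 3: up by d5 = 149/12 → (0, 519/16)
  seg 4: down by d2 = 7/2 → (0, 463/16)
  seg 5: left by d2 = 7/2 → (-7/2, 463/16)
  seg 6: down by d2 = 7/2 → (-7/2, 407/16)
  seg 7: left by d5 = 149/12 → (-191/12, 407/16)
  seg 8: right by d4 = 793/48 → (29/48, 407/16)
  seg 9: down by d4 = 793/48 → (29/48, 107/12)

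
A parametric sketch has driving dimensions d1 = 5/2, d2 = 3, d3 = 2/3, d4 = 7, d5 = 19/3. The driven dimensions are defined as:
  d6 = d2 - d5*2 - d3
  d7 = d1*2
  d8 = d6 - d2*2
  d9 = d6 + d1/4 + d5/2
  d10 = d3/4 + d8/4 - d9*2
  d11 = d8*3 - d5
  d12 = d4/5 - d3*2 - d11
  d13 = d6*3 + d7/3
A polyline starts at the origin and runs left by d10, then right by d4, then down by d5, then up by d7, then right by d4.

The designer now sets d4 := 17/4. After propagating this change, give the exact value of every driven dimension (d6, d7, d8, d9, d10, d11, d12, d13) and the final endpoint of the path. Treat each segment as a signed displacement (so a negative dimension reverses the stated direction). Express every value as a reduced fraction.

Apply edit: d4 := 17/4
  d6 = d2 - d5*2 - d3 = -31/3
  d7 = d1*2 = 5
  d8 = d6 - d2*2 = -49/3
  d9 = d6 + d1/4 + d5/2 = -157/24
  d10 = d3/4 + d8/4 - d9*2 = 55/6
  d11 = d8*3 - d5 = -166/3
  d12 = d4/5 - d3*2 - d11 = 1097/20
  d13 = d6*3 + d7/3 = -88/3
Walk from origin (0, 0):
  seg 1: left by d10 = 55/6 → (-55/6, 0)
  seg 2: right by d4 = 17/4 → (-59/12, 0)
  seg 3: down by d5 = 19/3 → (-59/12, -19/3)
  seg 4: up by d7 = 5 → (-59/12, -4/3)
  seg 5: right by d4 = 17/4 → (-2/3, -4/3)

d6 = -31/3
d7 = 5
d8 = -49/3
d9 = -157/24
d10 = 55/6
d11 = -166/3
d12 = 1097/20
d13 = -88/3
endpoint = (-2/3, -4/3)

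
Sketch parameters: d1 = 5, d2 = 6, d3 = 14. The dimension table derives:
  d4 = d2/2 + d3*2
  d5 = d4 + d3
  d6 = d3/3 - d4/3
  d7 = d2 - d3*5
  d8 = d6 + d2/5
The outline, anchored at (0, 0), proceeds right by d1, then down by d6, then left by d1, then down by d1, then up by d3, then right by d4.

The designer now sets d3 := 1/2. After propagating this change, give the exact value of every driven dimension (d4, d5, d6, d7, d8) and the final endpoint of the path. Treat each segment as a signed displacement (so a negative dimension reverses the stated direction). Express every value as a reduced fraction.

d4 = 4
d5 = 9/2
d6 = -7/6
d7 = 7/2
d8 = 1/30
endpoint = (4, -10/3)

Apply edit: d3 := 1/2
  d4 = d2/2 + d3*2 = 4
  d5 = d4 + d3 = 9/2
  d6 = d3/3 - d4/3 = -7/6
  d7 = d2 - d3*5 = 7/2
  d8 = d6 + d2/5 = 1/30
Walk from origin (0, 0):
  seg 1: right by d1 = 5 → (5, 0)
  seg 2: down by d6 = -7/6 → (5, 7/6)
  seg 3: left by d1 = 5 → (0, 7/6)
  seg 4: down by d1 = 5 → (0, -23/6)
  seg 5: up by d3 = 1/2 → (0, -10/3)
  seg 6: right by d4 = 4 → (4, -10/3)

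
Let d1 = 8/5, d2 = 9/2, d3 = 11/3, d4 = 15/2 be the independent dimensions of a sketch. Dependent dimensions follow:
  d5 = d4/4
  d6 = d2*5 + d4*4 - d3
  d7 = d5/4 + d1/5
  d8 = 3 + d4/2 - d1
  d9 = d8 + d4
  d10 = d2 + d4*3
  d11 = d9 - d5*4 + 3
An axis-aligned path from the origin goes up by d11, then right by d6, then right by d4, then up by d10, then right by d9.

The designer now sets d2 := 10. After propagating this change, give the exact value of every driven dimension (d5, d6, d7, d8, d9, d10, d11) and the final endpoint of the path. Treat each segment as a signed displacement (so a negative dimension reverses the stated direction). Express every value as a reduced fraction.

d5 = 15/8
d6 = 229/3
d7 = 631/800
d8 = 103/20
d9 = 253/20
d10 = 65/2
d11 = 163/20
endpoint = (5789/60, 813/20)

Apply edit: d2 := 10
  d5 = d4/4 = 15/8
  d6 = d2*5 + d4*4 - d3 = 229/3
  d7 = d5/4 + d1/5 = 631/800
  d8 = 3 + d4/2 - d1 = 103/20
  d9 = d8 + d4 = 253/20
  d10 = d2 + d4*3 = 65/2
  d11 = d9 - d5*4 + 3 = 163/20
Walk from origin (0, 0):
  seg 1: up by d11 = 163/20 → (0, 163/20)
  seg 2: right by d6 = 229/3 → (229/3, 163/20)
  seg 3: right by d4 = 15/2 → (503/6, 163/20)
  seg 4: up by d10 = 65/2 → (503/6, 813/20)
  seg 5: right by d9 = 253/20 → (5789/60, 813/20)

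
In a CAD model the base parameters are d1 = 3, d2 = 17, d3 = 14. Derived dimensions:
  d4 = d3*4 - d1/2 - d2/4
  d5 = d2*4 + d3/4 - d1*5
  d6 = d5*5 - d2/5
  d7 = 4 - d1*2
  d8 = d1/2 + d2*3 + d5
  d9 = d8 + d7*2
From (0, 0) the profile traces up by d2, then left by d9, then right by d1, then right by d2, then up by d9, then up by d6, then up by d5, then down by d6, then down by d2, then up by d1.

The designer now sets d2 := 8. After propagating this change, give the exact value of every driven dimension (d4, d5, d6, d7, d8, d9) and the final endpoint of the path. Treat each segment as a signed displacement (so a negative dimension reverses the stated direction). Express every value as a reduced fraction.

Apply edit: d2 := 8
  d4 = d3*4 - d1/2 - d2/4 = 105/2
  d5 = d2*4 + d3/4 - d1*5 = 41/2
  d6 = d5*5 - d2/5 = 1009/10
  d7 = 4 - d1*2 = -2
  d8 = d1/2 + d2*3 + d5 = 46
  d9 = d8 + d7*2 = 42
Walk from origin (0, 0):
  seg 1: up by d2 = 8 → (0, 8)
  seg 2: left by d9 = 42 → (-42, 8)
  seg 3: right by d1 = 3 → (-39, 8)
  seg 4: right by d2 = 8 → (-31, 8)
  seg 5: up by d9 = 42 → (-31, 50)
  seg 6: up by d6 = 1009/10 → (-31, 1509/10)
  seg 7: up by d5 = 41/2 → (-31, 857/5)
  seg 8: down by d6 = 1009/10 → (-31, 141/2)
  seg 9: down by d2 = 8 → (-31, 125/2)
  seg 10: up by d1 = 3 → (-31, 131/2)

d4 = 105/2
d5 = 41/2
d6 = 1009/10
d7 = -2
d8 = 46
d9 = 42
endpoint = (-31, 131/2)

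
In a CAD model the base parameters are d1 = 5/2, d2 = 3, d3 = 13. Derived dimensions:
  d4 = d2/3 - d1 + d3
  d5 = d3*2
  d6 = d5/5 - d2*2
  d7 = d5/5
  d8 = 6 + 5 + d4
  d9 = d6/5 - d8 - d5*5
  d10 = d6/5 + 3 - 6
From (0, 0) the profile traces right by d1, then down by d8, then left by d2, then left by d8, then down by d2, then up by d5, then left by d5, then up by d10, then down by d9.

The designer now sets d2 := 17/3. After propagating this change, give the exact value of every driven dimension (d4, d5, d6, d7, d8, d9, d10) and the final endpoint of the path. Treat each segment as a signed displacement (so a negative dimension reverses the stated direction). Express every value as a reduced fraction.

Apply edit: d2 := 17/3
  d4 = d2/3 - d1 + d3 = 223/18
  d5 = d3*2 = 26
  d6 = d5/5 - d2*2 = -92/15
  d7 = d5/5 = 26/5
  d8 = 6 + 5 + d4 = 421/18
  d9 = d6/5 - d8 - d5*5 = -69577/450
  d10 = d6/5 + 3 - 6 = -317/75
Walk from origin (0, 0):
  seg 1: right by d1 = 5/2 → (5/2, 0)
  seg 2: down by d8 = 421/18 → (5/2, -421/18)
  seg 3: left by d2 = 17/3 → (-19/6, -421/18)
  seg 4: left by d8 = 421/18 → (-239/9, -421/18)
  seg 5: down by d2 = 17/3 → (-239/9, -523/18)
  seg 6: up by d5 = 26 → (-239/9, -55/18)
  seg 7: left by d5 = 26 → (-473/9, -55/18)
  seg 8: up by d10 = -317/75 → (-473/9, -3277/450)
  seg 9: down by d9 = -69577/450 → (-473/9, 442/3)

d4 = 223/18
d5 = 26
d6 = -92/15
d7 = 26/5
d8 = 421/18
d9 = -69577/450
d10 = -317/75
endpoint = (-473/9, 442/3)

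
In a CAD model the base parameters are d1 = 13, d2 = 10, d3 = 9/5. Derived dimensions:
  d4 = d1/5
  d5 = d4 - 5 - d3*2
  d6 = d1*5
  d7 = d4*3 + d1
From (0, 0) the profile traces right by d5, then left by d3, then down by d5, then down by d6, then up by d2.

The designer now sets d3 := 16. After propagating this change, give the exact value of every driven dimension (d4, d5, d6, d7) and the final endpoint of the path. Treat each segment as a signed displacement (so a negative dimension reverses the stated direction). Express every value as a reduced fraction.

Apply edit: d3 := 16
  d4 = d1/5 = 13/5
  d5 = d4 - 5 - d3*2 = -172/5
  d6 = d1*5 = 65
  d7 = d4*3 + d1 = 104/5
Walk from origin (0, 0):
  seg 1: right by d5 = -172/5 → (-172/5, 0)
  seg 2: left by d3 = 16 → (-252/5, 0)
  seg 3: down by d5 = -172/5 → (-252/5, 172/5)
  seg 4: down by d6 = 65 → (-252/5, -153/5)
  seg 5: up by d2 = 10 → (-252/5, -103/5)

d4 = 13/5
d5 = -172/5
d6 = 65
d7 = 104/5
endpoint = (-252/5, -103/5)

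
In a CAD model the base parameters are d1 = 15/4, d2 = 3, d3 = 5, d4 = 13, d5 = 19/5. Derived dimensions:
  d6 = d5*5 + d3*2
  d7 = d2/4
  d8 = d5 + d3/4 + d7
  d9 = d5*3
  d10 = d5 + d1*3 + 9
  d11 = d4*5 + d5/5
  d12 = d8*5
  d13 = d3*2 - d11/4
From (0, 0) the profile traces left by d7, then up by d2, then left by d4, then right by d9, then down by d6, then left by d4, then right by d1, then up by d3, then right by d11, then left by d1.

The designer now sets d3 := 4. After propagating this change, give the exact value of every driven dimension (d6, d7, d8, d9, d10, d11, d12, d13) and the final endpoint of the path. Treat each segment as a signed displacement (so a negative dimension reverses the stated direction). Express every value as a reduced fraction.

Apply edit: d3 := 4
  d6 = d5*5 + d3*2 = 27
  d7 = d2/4 = 3/4
  d8 = d5 + d3/4 + d7 = 111/20
  d9 = d5*3 = 57/5
  d10 = d5 + d1*3 + 9 = 481/20
  d11 = d4*5 + d5/5 = 1644/25
  d12 = d8*5 = 111/4
  d13 = d3*2 - d11/4 = -211/25
Walk from origin (0, 0):
  seg 1: left by d7 = 3/4 → (-3/4, 0)
  seg 2: up by d2 = 3 → (-3/4, 3)
  seg 3: left by d4 = 13 → (-55/4, 3)
  seg 4: right by d9 = 57/5 → (-47/20, 3)
  seg 5: down by d6 = 27 → (-47/20, -24)
  seg 6: left by d4 = 13 → (-307/20, -24)
  seg 7: right by d1 = 15/4 → (-58/5, -24)
  seg 8: up by d3 = 4 → (-58/5, -20)
  seg 9: right by d11 = 1644/25 → (1354/25, -20)
  seg 10: left by d1 = 15/4 → (5041/100, -20)

d6 = 27
d7 = 3/4
d8 = 111/20
d9 = 57/5
d10 = 481/20
d11 = 1644/25
d12 = 111/4
d13 = -211/25
endpoint = (5041/100, -20)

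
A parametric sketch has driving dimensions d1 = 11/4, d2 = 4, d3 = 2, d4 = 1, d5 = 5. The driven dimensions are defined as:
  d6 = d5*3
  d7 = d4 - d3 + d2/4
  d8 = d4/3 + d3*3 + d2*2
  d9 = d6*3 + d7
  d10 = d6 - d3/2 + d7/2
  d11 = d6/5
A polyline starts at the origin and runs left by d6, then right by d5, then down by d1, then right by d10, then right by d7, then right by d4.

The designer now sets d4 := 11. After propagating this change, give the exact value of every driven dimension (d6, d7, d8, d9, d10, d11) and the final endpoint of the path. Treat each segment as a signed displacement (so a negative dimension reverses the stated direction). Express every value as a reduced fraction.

d6 = 15
d7 = 10
d8 = 53/3
d9 = 55
d10 = 19
d11 = 3
endpoint = (30, -11/4)

Apply edit: d4 := 11
  d6 = d5*3 = 15
  d7 = d4 - d3 + d2/4 = 10
  d8 = d4/3 + d3*3 + d2*2 = 53/3
  d9 = d6*3 + d7 = 55
  d10 = d6 - d3/2 + d7/2 = 19
  d11 = d6/5 = 3
Walk from origin (0, 0):
  seg 1: left by d6 = 15 → (-15, 0)
  seg 2: right by d5 = 5 → (-10, 0)
  seg 3: down by d1 = 11/4 → (-10, -11/4)
  seg 4: right by d10 = 19 → (9, -11/4)
  seg 5: right by d7 = 10 → (19, -11/4)
  seg 6: right by d4 = 11 → (30, -11/4)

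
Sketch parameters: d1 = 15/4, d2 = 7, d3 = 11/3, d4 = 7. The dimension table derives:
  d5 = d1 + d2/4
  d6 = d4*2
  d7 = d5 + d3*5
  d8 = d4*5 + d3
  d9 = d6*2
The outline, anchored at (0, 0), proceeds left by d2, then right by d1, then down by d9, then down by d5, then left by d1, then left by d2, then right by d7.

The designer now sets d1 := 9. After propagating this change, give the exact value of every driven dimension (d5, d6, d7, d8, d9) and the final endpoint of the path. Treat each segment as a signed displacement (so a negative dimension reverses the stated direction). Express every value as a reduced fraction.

d5 = 43/4
d6 = 14
d7 = 349/12
d8 = 116/3
d9 = 28
endpoint = (181/12, -155/4)

Apply edit: d1 := 9
  d5 = d1 + d2/4 = 43/4
  d6 = d4*2 = 14
  d7 = d5 + d3*5 = 349/12
  d8 = d4*5 + d3 = 116/3
  d9 = d6*2 = 28
Walk from origin (0, 0):
  seg 1: left by d2 = 7 → (-7, 0)
  seg 2: right by d1 = 9 → (2, 0)
  seg 3: down by d9 = 28 → (2, -28)
  seg 4: down by d5 = 43/4 → (2, -155/4)
  seg 5: left by d1 = 9 → (-7, -155/4)
  seg 6: left by d2 = 7 → (-14, -155/4)
  seg 7: right by d7 = 349/12 → (181/12, -155/4)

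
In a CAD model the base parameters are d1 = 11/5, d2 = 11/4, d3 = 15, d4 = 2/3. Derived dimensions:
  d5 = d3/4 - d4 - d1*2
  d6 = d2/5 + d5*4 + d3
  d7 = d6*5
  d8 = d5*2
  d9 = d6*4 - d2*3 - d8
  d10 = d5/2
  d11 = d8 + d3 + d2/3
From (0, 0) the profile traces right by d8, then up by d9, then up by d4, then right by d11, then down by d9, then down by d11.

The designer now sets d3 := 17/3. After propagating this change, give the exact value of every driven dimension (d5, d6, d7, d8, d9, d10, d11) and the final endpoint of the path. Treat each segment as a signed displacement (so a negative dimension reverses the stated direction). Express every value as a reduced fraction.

d5 = -73/20
d6 = -503/60
d7 = -503/12
d8 = -73/10
d9 = -2069/60
d10 = -73/40
d11 = -43/60
endpoint = (-481/60, 83/60)

Apply edit: d3 := 17/3
  d5 = d3/4 - d4 - d1*2 = -73/20
  d6 = d2/5 + d5*4 + d3 = -503/60
  d7 = d6*5 = -503/12
  d8 = d5*2 = -73/10
  d9 = d6*4 - d2*3 - d8 = -2069/60
  d10 = d5/2 = -73/40
  d11 = d8 + d3 + d2/3 = -43/60
Walk from origin (0, 0):
  seg 1: right by d8 = -73/10 → (-73/10, 0)
  seg 2: up by d9 = -2069/60 → (-73/10, -2069/60)
  seg 3: up by d4 = 2/3 → (-73/10, -2029/60)
  seg 4: right by d11 = -43/60 → (-481/60, -2029/60)
  seg 5: down by d9 = -2069/60 → (-481/60, 2/3)
  seg 6: down by d11 = -43/60 → (-481/60, 83/60)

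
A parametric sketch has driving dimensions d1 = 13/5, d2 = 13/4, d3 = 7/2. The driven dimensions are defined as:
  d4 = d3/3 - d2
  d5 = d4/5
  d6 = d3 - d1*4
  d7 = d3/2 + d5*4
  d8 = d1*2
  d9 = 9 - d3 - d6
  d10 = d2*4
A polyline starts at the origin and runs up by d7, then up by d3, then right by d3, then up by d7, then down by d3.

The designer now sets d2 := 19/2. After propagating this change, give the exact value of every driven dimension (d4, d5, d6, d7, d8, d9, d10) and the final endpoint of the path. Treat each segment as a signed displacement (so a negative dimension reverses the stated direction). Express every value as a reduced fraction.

Apply edit: d2 := 19/2
  d4 = d3/3 - d2 = -25/3
  d5 = d4/5 = -5/3
  d6 = d3 - d1*4 = -69/10
  d7 = d3/2 + d5*4 = -59/12
  d8 = d1*2 = 26/5
  d9 = 9 - d3 - d6 = 62/5
  d10 = d2*4 = 38
Walk from origin (0, 0):
  seg 1: up by d7 = -59/12 → (0, -59/12)
  seg 2: up by d3 = 7/2 → (0, -17/12)
  seg 3: right by d3 = 7/2 → (7/2, -17/12)
  seg 4: up by d7 = -59/12 → (7/2, -19/3)
  seg 5: down by d3 = 7/2 → (7/2, -59/6)

d4 = -25/3
d5 = -5/3
d6 = -69/10
d7 = -59/12
d8 = 26/5
d9 = 62/5
d10 = 38
endpoint = (7/2, -59/6)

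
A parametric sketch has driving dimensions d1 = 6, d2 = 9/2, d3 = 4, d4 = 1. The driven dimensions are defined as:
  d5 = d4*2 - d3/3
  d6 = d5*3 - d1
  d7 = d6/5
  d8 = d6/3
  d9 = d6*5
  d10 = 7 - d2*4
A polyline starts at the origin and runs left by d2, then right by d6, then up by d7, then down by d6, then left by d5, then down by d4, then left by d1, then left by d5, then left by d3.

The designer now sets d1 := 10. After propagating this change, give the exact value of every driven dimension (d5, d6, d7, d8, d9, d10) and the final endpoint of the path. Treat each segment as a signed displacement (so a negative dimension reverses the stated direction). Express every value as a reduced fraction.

d5 = 2/3
d6 = -8
d7 = -8/5
d8 = -8/3
d9 = -40
d10 = -11
endpoint = (-167/6, 27/5)

Apply edit: d1 := 10
  d5 = d4*2 - d3/3 = 2/3
  d6 = d5*3 - d1 = -8
  d7 = d6/5 = -8/5
  d8 = d6/3 = -8/3
  d9 = d6*5 = -40
  d10 = 7 - d2*4 = -11
Walk from origin (0, 0):
  seg 1: left by d2 = 9/2 → (-9/2, 0)
  seg 2: right by d6 = -8 → (-25/2, 0)
  seg 3: up by d7 = -8/5 → (-25/2, -8/5)
  seg 4: down by d6 = -8 → (-25/2, 32/5)
  seg 5: left by d5 = 2/3 → (-79/6, 32/5)
  seg 6: down by d4 = 1 → (-79/6, 27/5)
  seg 7: left by d1 = 10 → (-139/6, 27/5)
  seg 8: left by d5 = 2/3 → (-143/6, 27/5)
  seg 9: left by d3 = 4 → (-167/6, 27/5)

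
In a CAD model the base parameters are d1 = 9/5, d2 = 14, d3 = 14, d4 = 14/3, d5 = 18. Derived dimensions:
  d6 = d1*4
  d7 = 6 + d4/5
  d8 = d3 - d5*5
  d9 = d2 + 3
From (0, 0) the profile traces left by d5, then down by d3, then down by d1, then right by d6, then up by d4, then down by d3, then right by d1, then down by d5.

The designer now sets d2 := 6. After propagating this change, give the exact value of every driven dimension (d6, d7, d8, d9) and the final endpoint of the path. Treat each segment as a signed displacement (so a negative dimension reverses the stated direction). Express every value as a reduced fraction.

d6 = 36/5
d7 = 104/15
d8 = -76
d9 = 9
endpoint = (-9, -647/15)

Apply edit: d2 := 6
  d6 = d1*4 = 36/5
  d7 = 6 + d4/5 = 104/15
  d8 = d3 - d5*5 = -76
  d9 = d2 + 3 = 9
Walk from origin (0, 0):
  seg 1: left by d5 = 18 → (-18, 0)
  seg 2: down by d3 = 14 → (-18, -14)
  seg 3: down by d1 = 9/5 → (-18, -79/5)
  seg 4: right by d6 = 36/5 → (-54/5, -79/5)
  seg 5: up by d4 = 14/3 → (-54/5, -167/15)
  seg 6: down by d3 = 14 → (-54/5, -377/15)
  seg 7: right by d1 = 9/5 → (-9, -377/15)
  seg 8: down by d5 = 18 → (-9, -647/15)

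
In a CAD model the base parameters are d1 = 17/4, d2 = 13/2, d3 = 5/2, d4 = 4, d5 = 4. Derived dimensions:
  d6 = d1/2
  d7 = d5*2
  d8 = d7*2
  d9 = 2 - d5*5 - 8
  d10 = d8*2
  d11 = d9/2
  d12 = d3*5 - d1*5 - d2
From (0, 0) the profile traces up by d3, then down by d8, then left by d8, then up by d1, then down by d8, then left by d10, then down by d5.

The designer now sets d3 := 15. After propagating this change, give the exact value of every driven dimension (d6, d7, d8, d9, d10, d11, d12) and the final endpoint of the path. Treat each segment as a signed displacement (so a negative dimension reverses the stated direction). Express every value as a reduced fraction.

Apply edit: d3 := 15
  d6 = d1/2 = 17/8
  d7 = d5*2 = 8
  d8 = d7*2 = 16
  d9 = 2 - d5*5 - 8 = -26
  d10 = d8*2 = 32
  d11 = d9/2 = -13
  d12 = d3*5 - d1*5 - d2 = 189/4
Walk from origin (0, 0):
  seg 1: up by d3 = 15 → (0, 15)
  seg 2: down by d8 = 16 → (0, -1)
  seg 3: left by d8 = 16 → (-16, -1)
  seg 4: up by d1 = 17/4 → (-16, 13/4)
  seg 5: down by d8 = 16 → (-16, -51/4)
  seg 6: left by d10 = 32 → (-48, -51/4)
  seg 7: down by d5 = 4 → (-48, -67/4)

d6 = 17/8
d7 = 8
d8 = 16
d9 = -26
d10 = 32
d11 = -13
d12 = 189/4
endpoint = (-48, -67/4)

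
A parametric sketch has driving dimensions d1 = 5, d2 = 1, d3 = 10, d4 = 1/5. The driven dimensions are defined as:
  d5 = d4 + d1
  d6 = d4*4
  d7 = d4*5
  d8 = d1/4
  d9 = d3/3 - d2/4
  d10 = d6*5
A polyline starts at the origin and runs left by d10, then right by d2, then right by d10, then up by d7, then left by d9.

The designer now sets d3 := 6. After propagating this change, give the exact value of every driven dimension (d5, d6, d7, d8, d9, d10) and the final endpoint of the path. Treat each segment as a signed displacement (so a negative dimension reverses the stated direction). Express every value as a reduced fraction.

d5 = 26/5
d6 = 4/5
d7 = 1
d8 = 5/4
d9 = 7/4
d10 = 4
endpoint = (-3/4, 1)

Apply edit: d3 := 6
  d5 = d4 + d1 = 26/5
  d6 = d4*4 = 4/5
  d7 = d4*5 = 1
  d8 = d1/4 = 5/4
  d9 = d3/3 - d2/4 = 7/4
  d10 = d6*5 = 4
Walk from origin (0, 0):
  seg 1: left by d10 = 4 → (-4, 0)
  seg 2: right by d2 = 1 → (-3, 0)
  seg 3: right by d10 = 4 → (1, 0)
  seg 4: up by d7 = 1 → (1, 1)
  seg 5: left by d9 = 7/4 → (-3/4, 1)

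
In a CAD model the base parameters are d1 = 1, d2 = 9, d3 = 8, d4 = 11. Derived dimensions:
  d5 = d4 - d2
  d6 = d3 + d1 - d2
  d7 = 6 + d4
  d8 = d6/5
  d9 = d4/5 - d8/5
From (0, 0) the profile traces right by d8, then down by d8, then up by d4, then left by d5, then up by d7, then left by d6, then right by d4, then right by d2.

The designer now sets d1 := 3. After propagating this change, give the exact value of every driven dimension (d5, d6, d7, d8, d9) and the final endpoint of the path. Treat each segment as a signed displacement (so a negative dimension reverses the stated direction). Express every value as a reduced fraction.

d5 = 2
d6 = 2
d7 = 17
d8 = 2/5
d9 = 53/25
endpoint = (82/5, 138/5)

Apply edit: d1 := 3
  d5 = d4 - d2 = 2
  d6 = d3 + d1 - d2 = 2
  d7 = 6 + d4 = 17
  d8 = d6/5 = 2/5
  d9 = d4/5 - d8/5 = 53/25
Walk from origin (0, 0):
  seg 1: right by d8 = 2/5 → (2/5, 0)
  seg 2: down by d8 = 2/5 → (2/5, -2/5)
  seg 3: up by d4 = 11 → (2/5, 53/5)
  seg 4: left by d5 = 2 → (-8/5, 53/5)
  seg 5: up by d7 = 17 → (-8/5, 138/5)
  seg 6: left by d6 = 2 → (-18/5, 138/5)
  seg 7: right by d4 = 11 → (37/5, 138/5)
  seg 8: right by d2 = 9 → (82/5, 138/5)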